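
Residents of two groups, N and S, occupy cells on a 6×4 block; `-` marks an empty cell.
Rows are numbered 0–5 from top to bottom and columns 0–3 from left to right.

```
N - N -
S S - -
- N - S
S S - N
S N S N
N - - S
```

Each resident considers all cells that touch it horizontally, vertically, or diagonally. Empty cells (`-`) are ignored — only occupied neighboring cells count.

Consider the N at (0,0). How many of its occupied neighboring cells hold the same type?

0

Occupied neighbors of (0,0): (1,0)=S, (1,1)=S.
Same type (N): 0 of 2.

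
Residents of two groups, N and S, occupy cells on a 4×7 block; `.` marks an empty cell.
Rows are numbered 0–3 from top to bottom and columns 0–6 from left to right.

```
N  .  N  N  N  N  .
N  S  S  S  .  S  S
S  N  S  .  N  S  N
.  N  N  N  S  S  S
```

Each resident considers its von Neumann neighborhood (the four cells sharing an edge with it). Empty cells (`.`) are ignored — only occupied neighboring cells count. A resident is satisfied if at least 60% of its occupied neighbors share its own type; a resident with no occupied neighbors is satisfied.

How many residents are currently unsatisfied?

(0,0)N 1/1 ✓
(0,2)N 1/2 ✗
(0,3)N 2/3 ✓
(0,4)N 2/2 ✓
(0,5)N 1/2 ✗
(1,0)N 1/3 ✗
(1,1)S 1/3 ✗
(1,2)S 3/4 ✓
(1,3)S 1/2 ✗
(1,5)S 2/3 ✓
(1,6)S 1/2 ✗
(2,0)S 0/2 ✗
(2,1)N 1/4 ✗
(2,2)S 1/3 ✗
(2,4)N 0/2 ✗
(2,5)S 2/4 ✗
(2,6)N 0/3 ✗
(3,1)N 2/2 ✓
(3,2)N 2/3 ✓
(3,3)N 1/2 ✗
(3,4)S 1/3 ✗
(3,5)S 3/3 ✓
(3,6)S 1/2 ✗
Unsatisfied: (0,2), (0,5), (1,0), (1,1), (1,3), (1,6), (2,0), (2,1), (2,2), (2,4), (2,5), (2,6), (3,3), (3,4), (3,6) — 15 in total.

15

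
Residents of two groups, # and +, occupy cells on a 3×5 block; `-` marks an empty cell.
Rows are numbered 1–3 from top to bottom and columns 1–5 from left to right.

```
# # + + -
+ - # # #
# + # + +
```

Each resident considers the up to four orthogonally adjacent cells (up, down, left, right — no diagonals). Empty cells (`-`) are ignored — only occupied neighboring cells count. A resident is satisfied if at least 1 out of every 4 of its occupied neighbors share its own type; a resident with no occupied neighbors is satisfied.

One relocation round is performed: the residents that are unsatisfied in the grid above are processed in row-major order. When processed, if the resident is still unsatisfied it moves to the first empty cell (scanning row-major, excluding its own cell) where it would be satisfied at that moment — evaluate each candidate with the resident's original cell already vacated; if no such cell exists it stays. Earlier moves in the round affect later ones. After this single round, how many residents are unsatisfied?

1

Initially unsatisfied (in order): (2,1), (3,1), (3,2).
  (2,1) → (1,5).
  (3,1) → (2,1).
  (3,2): no empty cell satisfies it; stays.
Resulting grid:
# # + + +
# - # # #
- + # + +
Unsatisfied now: (3,2).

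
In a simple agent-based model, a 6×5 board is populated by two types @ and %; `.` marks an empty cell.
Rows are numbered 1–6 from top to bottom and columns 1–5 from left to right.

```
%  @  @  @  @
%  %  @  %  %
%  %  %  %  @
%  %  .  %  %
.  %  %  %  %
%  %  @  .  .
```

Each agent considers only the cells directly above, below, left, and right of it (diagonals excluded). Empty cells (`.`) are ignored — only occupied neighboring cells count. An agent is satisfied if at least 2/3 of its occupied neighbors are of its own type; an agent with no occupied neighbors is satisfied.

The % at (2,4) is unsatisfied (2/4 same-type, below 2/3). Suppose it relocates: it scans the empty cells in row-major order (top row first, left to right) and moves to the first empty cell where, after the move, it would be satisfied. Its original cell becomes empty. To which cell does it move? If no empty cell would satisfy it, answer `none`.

(4,3)

Vacating (2,4). Empty cells in order:
  (4,3): 4/4 same-type → satisfied — stop here.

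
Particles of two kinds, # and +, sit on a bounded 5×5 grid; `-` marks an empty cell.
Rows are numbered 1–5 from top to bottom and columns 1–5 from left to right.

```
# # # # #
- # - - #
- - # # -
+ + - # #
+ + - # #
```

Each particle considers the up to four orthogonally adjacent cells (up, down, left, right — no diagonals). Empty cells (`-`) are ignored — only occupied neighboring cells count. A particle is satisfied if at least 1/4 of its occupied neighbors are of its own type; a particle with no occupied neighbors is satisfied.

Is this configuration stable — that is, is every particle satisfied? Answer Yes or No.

Yes

(1,1)# 1/1 ok
(1,2)# 3/3 ok
(1,3)# 2/2 ok
(1,4)# 2/2 ok
(1,5)# 2/2 ok
(2,2)# 1/1 ok
(2,5)# 1/1 ok
(3,3)# 1/1 ok
(3,4)# 2/2 ok
(4,1)+ 2/2 ok
(4,2)+ 2/2 ok
(4,4)# 3/3 ok
(4,5)# 2/2 ok
(5,1)+ 2/2 ok
(5,2)+ 2/2 ok
(5,4)# 2/2 ok
(5,5)# 2/2 ok
All meet the threshold, so the configuration is stable.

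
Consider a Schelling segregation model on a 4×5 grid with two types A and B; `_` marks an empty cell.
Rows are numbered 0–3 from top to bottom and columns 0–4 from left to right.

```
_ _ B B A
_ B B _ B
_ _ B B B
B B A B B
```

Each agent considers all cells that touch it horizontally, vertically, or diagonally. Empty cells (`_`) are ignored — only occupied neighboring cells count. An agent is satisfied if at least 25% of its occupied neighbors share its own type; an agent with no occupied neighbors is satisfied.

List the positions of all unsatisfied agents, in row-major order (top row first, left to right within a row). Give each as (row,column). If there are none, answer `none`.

(0,4), (3,2)

(0,2)B 3/3 satisfied
(0,3)B 3/4 satisfied
(0,4)A 0/2 not
(1,1)B 3/3 satisfied
(1,2)B 5/5 satisfied
(1,4)B 3/4 satisfied
(2,2)B 5/6 satisfied
(2,3)B 6/7 satisfied
(2,4)B 4/4 satisfied
(3,0)B 1/1 satisfied
(3,1)B 2/3 satisfied
(3,2)A 0/4 not
(3,3)B 4/5 satisfied
(3,4)B 3/3 satisfied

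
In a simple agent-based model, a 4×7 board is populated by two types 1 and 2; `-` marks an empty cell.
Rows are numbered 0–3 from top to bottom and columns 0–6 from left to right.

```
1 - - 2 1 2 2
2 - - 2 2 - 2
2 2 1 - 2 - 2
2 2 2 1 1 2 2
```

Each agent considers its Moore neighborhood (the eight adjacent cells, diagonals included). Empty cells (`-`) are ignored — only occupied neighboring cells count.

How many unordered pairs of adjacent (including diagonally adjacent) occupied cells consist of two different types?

Scan each occupied cell's neighbors to the right and below (and the two forward diagonals) so each pair is counted once.
Row 0: 1(0,0)–2(1,0)≠ 2(0,3)–1(0,4)≠ 2(0,3)–2(1,3)= 2(0,3)–2(1,4)= 1(0,4)–2(0,5)≠ 1(0,4)–2(1,4)≠ 1(0,4)–2(1,3)≠ 2(0,5)–2(0,6)= 2(0,5)–2(1,6)= 2(0,5)–2(1,4)= 2(0,6)–2(1,6)=  → 5/11 unlike.
Row 1: 2(1,0)–2(2,0)= 2(1,0)–2(2,1)= 2(1,3)–2(1,4)= 2(1,3)–2(2,4)= 2(1,3)–1(2,2)≠ 2(1,4)–2(2,4)= 2(1,6)–2(2,6)=  → 1/7 unlike.
Row 2: 2(2,0)–2(2,1)= 2(2,0)–2(3,0)= 2(2,0)–2(3,1)= 2(2,1)–1(2,2)≠ 2(2,1)–2(3,1)= 2(2,1)–2(3,2)= 2(2,1)–2(3,0)= 1(2,2)–2(3,2)≠ 1(2,2)–1(3,3)= 1(2,2)–2(3,1)≠ 2(2,4)–1(3,4)≠ 2(2,4)–2(3,5)= 2(2,4)–1(3,3)≠ 2(2,6)–2(3,6)= 2(2,6)–2(3,5)=  → 5/15 unlike.
Row 3: 2(3,0)–2(3,1)= 2(3,1)–2(3,2)= 2(3,2)–1(3,3)≠ 1(3,3)–1(3,4)= 1(3,4)–2(3,5)≠ 2(3,5)–2(3,6)=  → 2/6 unlike.
Total adjacent occupied pairs: 39; unlike-type pairs: 13.

13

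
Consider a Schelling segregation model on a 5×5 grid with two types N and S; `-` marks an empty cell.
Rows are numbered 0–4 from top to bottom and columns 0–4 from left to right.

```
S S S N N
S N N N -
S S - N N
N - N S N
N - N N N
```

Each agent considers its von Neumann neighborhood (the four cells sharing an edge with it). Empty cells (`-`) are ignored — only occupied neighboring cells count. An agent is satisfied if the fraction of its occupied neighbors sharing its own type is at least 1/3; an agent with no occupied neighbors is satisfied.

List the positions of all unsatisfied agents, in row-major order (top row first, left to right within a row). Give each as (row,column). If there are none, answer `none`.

(1,1), (3,3)

Row 0: (0,0)S 2/2 satisfied · (0,1)S 2/3 satisfied · (0,2)S 1/3 satisfied · (0,3)N 2/3 satisfied · (0,4)N 1/1 satisfied
Row 1: (1,0)S 2/3 satisfied · (1,1)N 1/4 not · (1,2)N 2/3 satisfied · (1,3)N 3/3 satisfied
Row 2: (2,0)S 2/3 satisfied · (2,1)S 1/2 satisfied · (2,3)N 2/3 satisfied · (2,4)N 2/2 satisfied
Row 3: (3,0)N 1/2 satisfied · (3,2)N 1/2 satisfied · (3,3)S 0/4 not · (3,4)N 2/3 satisfied
Row 4: (4,0)N 1/1 satisfied · (4,2)N 2/2 satisfied · (4,3)N 2/3 satisfied · (4,4)N 2/2 satisfied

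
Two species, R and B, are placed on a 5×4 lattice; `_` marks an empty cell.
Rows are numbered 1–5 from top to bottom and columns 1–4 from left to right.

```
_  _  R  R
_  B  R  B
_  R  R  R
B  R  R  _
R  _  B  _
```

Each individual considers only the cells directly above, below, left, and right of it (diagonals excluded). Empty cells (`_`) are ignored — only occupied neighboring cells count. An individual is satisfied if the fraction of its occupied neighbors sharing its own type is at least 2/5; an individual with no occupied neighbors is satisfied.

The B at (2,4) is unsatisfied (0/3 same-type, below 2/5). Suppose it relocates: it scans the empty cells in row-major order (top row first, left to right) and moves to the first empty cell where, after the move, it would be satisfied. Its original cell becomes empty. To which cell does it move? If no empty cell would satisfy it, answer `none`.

(1,1)

Vacating (2,4). Empty cells in order:
  (1,1): 0/0 same-type → satisfied — stop here.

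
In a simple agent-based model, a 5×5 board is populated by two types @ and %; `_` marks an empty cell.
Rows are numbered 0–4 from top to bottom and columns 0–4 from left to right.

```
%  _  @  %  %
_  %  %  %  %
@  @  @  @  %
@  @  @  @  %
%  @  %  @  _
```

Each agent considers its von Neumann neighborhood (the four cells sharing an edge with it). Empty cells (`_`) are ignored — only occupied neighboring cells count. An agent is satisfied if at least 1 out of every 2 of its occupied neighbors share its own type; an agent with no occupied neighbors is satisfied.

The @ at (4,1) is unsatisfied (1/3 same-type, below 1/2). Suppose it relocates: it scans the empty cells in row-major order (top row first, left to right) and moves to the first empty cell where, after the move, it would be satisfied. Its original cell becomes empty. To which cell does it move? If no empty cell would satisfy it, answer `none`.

Vacating (4,1). Empty cells in order:
  (0,1): 1/3 same-type → still unsatisfied.
  (1,0): 1/3 same-type → still unsatisfied.
  (4,4): 1/2 same-type → satisfied — stop here.

(4,4)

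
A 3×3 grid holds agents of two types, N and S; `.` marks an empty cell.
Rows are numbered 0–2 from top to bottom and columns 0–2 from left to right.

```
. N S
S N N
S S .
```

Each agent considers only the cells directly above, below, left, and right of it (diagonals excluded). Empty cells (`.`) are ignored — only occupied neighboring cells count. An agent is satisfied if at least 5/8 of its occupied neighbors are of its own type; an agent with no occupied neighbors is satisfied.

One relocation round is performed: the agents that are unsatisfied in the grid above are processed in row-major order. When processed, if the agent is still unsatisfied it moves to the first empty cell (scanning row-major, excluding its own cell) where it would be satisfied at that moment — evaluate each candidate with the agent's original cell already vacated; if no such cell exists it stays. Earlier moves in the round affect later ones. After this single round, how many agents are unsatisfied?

Initially unsatisfied (in order): (0,1), (0,2), (1,0), (1,1), (1,2), (2,1).
  (0,1): no empty cell satisfies it; stays.
  (0,2): no empty cell satisfies it; stays.
  (1,0): no empty cell satisfies it; stays.
  (1,1): no empty cell satisfies it; stays.
  (1,2): no empty cell satisfies it; stays.
  (2,1): no empty cell satisfies it; stays.
Resulting grid:
. N S
S N N
S S .
Unsatisfied now: (0,1), (0,2), (1,0), (1,1), (1,2), (2,1).

6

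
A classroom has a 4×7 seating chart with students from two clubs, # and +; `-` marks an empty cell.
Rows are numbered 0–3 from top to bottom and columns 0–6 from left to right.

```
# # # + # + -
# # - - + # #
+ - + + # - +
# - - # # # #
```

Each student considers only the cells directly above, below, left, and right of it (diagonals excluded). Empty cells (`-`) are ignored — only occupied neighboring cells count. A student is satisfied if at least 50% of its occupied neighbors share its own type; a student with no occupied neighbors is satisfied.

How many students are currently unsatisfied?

10

Row 0: (0,0)# 2/2 ✓ · (0,1)# 3/3 ✓ · (0,2)# 1/2 ✓ · (0,3)+ 0/2 ✗ · (0,4)# 0/3 ✗ · (0,5)+ 0/2 ✗
Row 1: (1,0)# 2/3 ✓ · (1,1)# 2/2 ✓ · (1,4)+ 0/3 ✗ · (1,5)# 1/3 ✗ · (1,6)# 1/2 ✓
Row 2: (2,0)+ 0/2 ✗ · (2,2)+ 1/1 ✓ · (2,3)+ 1/3 ✗ · (2,4)# 1/3 ✗ · (2,6)+ 0/2 ✗
Row 3: (3,0)# 0/1 ✗ · (3,3)# 1/2 ✓ · (3,4)# 3/3 ✓ · (3,5)# 2/2 ✓ · (3,6)# 1/2 ✓
Unsatisfied: (0,3), (0,4), (0,5), (1,4), (1,5), (2,0), (2,3), (2,4), (2,6), (3,0) — 10 in total.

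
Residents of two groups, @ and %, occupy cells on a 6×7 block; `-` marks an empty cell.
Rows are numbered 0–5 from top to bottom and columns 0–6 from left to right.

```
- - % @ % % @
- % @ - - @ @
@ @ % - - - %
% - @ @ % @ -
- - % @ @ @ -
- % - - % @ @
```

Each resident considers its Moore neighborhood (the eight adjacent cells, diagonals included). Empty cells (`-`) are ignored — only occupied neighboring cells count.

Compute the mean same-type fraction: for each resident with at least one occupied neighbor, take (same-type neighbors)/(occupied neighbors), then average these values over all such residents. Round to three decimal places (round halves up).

0.428

Row 0: (0,2)% 1/3 · (0,3)@ 1/3 · (0,4)% 1/3 · (0,5)% 1/4 · (0,6)@ 2/3
Row 1: (1,1)% 2/5 · (1,2)@ 2/5 · (1,5)@ 2/5 · (1,6)@ 2/4
Row 2: (2,0)@ 1/3 · (2,1)@ 3/6 · (2,2)% 1/5 · (2,6)% 0/3
Row 3: (3,0)% 0/2 · (3,2)@ 3/5 · (3,3)@ 3/6 · (3,4)% 0/5 · (3,5)@ 2/4
Row 4: (4,2)% 1/4 · (4,3)@ 3/6 · (4,4)@ 5/7 · (4,5)@ 4/6
Row 5: (5,1)% 1/1 · (5,4)% 0/4 · (5,5)@ 3/4 · (5,6)@ 2/2
Sum over 26 residents: 1/3 + 1/3 + 1/3 + 1/4 + 2/3 + 2/5 + 2/5 + 2/5 + 2/4 + 1/3 + 3/6 + 1/5 + 0/3 + 0/2 + 3/5 + 3/6 + 0/5 + 2/4 + 1/4 + 3/6 + 5/7 + 4/6 + 1/1 + 0/4 + 3/4 + 2/2 = 935/84; mean = 935/84 ÷ 26 = 935/2184 = 0.428113… → 0.428.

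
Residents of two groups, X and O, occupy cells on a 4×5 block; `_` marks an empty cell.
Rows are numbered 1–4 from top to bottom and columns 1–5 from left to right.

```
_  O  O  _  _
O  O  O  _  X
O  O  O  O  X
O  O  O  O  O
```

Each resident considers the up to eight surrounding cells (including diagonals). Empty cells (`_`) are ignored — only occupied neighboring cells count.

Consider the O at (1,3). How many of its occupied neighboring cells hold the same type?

3

Occupied neighbors of (1,3): (1,2)=O, (2,2)=O, (2,3)=O.
Same type (O): 3 of 3.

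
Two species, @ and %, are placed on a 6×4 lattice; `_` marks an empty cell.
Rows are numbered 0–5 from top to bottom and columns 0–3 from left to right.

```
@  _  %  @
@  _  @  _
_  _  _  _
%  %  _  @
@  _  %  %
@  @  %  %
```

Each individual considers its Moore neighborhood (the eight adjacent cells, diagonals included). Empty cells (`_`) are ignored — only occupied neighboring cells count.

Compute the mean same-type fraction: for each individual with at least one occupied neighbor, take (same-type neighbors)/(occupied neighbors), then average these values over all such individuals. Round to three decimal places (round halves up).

0.622

(0,0)@ 1/1
(0,2)% 0/2
(0,3)@ 1/2
(1,0)@ 1/1
(1,2)@ 1/2
(3,0)% 1/2
(3,1)% 2/3
(3,3)@ 0/2
(4,0)@ 2/4
(4,2)% 4/6
(4,3)% 3/4
(5,0)@ 2/2
(5,1)@ 2/4
(5,2)% 3/4
(5,3)% 3/3
Sum over 15 individuals: 1/1 + 0/2 + 1/2 + 1/1 + 1/2 + 1/2 + 2/3 + 0/2 + 2/4 + 4/6 + 3/4 + 2/2 + 2/4 + 3/4 + 3/3 = 28/3; mean = 28/3 ÷ 15 = 28/45 = 0.622222… → 0.622.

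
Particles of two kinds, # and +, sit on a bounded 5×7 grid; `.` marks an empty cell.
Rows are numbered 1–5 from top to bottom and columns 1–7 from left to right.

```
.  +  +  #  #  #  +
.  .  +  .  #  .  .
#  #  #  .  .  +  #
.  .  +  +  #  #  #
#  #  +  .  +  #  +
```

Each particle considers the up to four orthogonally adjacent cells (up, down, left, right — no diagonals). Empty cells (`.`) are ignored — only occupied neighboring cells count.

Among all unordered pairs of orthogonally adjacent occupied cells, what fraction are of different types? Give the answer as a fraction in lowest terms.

Scan each occupied cell's neighbors to the right and below so each pair is counted once.
From row 1: 2 unlike of 7 pairs (running 2/7).
From row 2: 1 unlike of 1 pairs (running 3/8).
From row 3: 3 unlike of 6 pairs (running 6/14).
From row 4: 3 unlike of 8 pairs (running 9/22).
From row 5: 3 unlike of 4 pairs (running 12/26).
Total adjacent occupied pairs: 26; unlike-type pairs: 12.
12/26 reduces to 6/13.

6/13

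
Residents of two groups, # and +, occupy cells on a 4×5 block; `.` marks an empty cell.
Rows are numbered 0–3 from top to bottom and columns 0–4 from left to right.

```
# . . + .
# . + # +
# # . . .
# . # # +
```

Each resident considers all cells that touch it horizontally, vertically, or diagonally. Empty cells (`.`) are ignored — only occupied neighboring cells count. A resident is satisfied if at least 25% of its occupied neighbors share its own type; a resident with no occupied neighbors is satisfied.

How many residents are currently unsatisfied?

2

(0,0)# 1/1 ✓
(0,3)+ 2/3 ✓
(1,0)# 3/3 ✓
(1,2)+ 1/3 ✓
(1,3)# 0/3 ✗
(1,4)+ 1/2 ✓
(2,0)# 3/3 ✓
(2,1)# 4/5 ✓
(3,0)# 2/2 ✓
(3,2)# 2/2 ✓
(3,3)# 1/2 ✓
(3,4)+ 0/1 ✗
Unsatisfied: (1,3), (3,4) — 2 in total.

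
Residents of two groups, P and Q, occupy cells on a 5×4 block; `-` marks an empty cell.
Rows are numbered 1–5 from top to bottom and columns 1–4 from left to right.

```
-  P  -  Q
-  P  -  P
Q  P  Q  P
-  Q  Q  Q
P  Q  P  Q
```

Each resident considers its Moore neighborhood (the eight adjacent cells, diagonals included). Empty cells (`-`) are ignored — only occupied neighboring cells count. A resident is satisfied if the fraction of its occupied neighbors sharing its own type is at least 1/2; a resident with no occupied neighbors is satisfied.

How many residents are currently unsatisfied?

8

Row 1: (1,2)P 1/1 satisfied · (1,4)Q 0/1 not
Row 2: (2,2)P 2/4 satisfied · (2,4)P 1/3 not
Row 3: (3,1)Q 1/3 not · (3,2)P 1/5 not · (3,3)Q 3/7 not · (3,4)P 1/4 not
Row 4: (4,2)Q 4/7 satisfied · (4,3)Q 5/8 satisfied · (4,4)Q 3/5 satisfied
Row 5: (5,1)P 0/2 not · (5,2)Q 2/4 satisfied · (5,3)P 0/5 not · (5,4)Q 2/3 satisfied
Unsatisfied: (1,4), (2,4), (3,1), (3,2), (3,3), (3,4), (5,1), (5,3) — 8 in total.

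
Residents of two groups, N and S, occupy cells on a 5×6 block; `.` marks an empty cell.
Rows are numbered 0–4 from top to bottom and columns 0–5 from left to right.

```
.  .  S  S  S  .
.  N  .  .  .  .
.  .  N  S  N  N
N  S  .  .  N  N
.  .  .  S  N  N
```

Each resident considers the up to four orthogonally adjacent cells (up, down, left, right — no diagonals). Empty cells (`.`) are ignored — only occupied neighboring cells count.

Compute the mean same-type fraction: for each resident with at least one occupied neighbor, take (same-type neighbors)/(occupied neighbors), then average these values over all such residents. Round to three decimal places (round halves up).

Row 0: (0,2)S 1/1 · (0,3)S 2/2 · (0,4)S 1/1
Row 1: (1,1)N — no occupied neighbors
Row 2: (2,2)N 0/1 · (2,3)S 0/2 · (2,4)N 2/3 · (2,5)N 2/2
Row 3: (3,0)N 0/1 · (3,1)S 0/1 · (3,4)N 3/3 · (3,5)N 3/3
Row 4: (4,3)S 0/1 · (4,4)N 2/3 · (4,5)N 2/2
Sum over 14 residents: 1/1 + 2/2 + 1/1 + 0/1 + 0/2 + 2/3 + 2/2 + 0/1 + 0/1 + 3/3 + 3/3 + 0/1 + 2/3 + 2/2 = 25/3; mean = 25/3 ÷ 14 = 25/42 = 0.595238… → 0.595.

0.595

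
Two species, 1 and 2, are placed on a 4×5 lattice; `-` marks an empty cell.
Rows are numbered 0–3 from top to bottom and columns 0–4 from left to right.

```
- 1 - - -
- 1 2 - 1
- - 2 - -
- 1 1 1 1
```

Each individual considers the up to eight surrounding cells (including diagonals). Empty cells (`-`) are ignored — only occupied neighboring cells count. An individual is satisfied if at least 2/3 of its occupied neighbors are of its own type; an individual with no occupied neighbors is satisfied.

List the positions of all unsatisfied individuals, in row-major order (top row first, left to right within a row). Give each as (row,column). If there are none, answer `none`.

(0,1)1 1/2 unhappy
(1,1)1 1/3 unhappy
(1,2)2 1/3 unhappy
(1,4)1 0/0 ok
(2,2)2 1/5 unhappy
(3,1)1 1/2 unhappy
(3,2)1 2/3 ok
(3,3)1 2/3 ok
(3,4)1 1/1 ok

(0,1), (1,1), (1,2), (2,2), (3,1)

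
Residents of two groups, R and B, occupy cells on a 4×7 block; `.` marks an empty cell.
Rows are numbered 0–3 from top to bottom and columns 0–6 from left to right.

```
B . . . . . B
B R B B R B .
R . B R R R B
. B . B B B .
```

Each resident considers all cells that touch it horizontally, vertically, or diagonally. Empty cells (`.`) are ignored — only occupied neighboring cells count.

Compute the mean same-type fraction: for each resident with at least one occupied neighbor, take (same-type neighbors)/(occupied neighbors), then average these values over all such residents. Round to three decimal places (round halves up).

(0,0)B 1/2
(0,6)B 1/1
(1,0)B 1/3
(1,1)R 1/5
(1,2)B 2/4
(1,3)B 2/5
(1,4)R 3/5
(1,5)B 2/5
(2,0)R 1/3
(2,2)B 4/6
(2,3)R 2/7
(2,4)R 3/8
(2,5)R 2/6
(2,6)B 2/3
(3,1)B 1/2
(3,3)B 2/4
(3,4)B 2/5
(3,5)B 2/4
Sum over 18 residents: 1/2 + 1/1 + 1/3 + 1/5 + 2/4 + 2/5 + 3/5 + 2/5 + 1/3 + 4/6 + 2/7 + 3/8 + 2/6 + 2/3 + 1/2 + 2/4 + 2/5 + 2/4 = 1427/168; mean = 1427/168 ÷ 18 = 1427/3024 = 0.471891… → 0.472.

0.472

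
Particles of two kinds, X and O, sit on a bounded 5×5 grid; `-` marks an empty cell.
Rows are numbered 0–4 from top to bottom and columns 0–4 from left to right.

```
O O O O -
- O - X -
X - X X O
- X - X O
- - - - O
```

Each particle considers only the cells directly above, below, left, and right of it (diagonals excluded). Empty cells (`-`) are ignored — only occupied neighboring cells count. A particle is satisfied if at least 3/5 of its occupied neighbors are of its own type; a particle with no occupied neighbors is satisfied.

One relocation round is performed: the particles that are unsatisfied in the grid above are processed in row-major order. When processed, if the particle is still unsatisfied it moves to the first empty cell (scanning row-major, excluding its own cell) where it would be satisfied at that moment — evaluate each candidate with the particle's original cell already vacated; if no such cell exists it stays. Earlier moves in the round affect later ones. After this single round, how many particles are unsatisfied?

2

Initially unsatisfied (in order): (0,3), (1,3), (2,4), (3,3).
  (0,3) → (0,4).
  (1,3): now satisfied by earlier moves; stays.
  (2,4) → (0,3).
  (3,3) → (2,1).
Resulting grid:
O O O O O
- O - X -
X X X X -
- X - - O
- - - - O
Unsatisfied now: (1,1), (1,3).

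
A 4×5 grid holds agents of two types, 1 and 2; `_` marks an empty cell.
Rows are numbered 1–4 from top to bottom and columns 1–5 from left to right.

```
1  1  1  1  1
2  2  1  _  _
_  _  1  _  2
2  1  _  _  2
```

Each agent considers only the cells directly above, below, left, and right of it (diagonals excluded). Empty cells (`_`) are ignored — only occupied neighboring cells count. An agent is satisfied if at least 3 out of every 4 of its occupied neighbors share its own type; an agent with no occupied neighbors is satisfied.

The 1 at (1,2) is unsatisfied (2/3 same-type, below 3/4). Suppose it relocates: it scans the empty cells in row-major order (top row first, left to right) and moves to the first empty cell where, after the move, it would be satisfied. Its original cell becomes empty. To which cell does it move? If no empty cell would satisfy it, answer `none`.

Vacating (1,2). Empty cells in order:
  (2,4): 2/2 same-type → satisfied — stop here.

(2,4)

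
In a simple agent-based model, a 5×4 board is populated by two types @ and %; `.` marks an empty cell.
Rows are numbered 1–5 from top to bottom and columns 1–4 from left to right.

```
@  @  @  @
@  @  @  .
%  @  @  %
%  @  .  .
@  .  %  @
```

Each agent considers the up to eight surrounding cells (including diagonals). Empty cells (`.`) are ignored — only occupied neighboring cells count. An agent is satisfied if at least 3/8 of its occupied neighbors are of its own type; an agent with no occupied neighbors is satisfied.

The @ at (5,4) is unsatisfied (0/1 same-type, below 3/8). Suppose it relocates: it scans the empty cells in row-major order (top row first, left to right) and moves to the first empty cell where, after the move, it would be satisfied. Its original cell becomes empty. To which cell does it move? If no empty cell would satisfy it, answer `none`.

(2,4)

Vacating (5,4). Empty cells in order:
  (2,4): 4/5 same-type → satisfied — stop here.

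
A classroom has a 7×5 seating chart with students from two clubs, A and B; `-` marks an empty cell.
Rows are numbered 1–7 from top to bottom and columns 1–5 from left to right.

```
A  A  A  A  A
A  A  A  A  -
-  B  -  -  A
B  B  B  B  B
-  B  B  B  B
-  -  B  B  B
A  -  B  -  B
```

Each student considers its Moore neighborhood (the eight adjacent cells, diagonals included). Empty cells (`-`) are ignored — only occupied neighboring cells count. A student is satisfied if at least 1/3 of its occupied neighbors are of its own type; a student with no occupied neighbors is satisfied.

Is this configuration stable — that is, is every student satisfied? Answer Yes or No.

(1,1)A 3/3 ✓
(1,2)A 5/5 ✓
(1,3)A 5/5 ✓
(1,4)A 4/4 ✓
(1,5)A 2/2 ✓
(2,1)A 3/4 ✓
(2,2)A 5/6 ✓
(2,3)A 5/6 ✓
(2,4)A 5/5 ✓
(3,2)B 3/6 ✓
(3,5)A 1/3 ✓
(4,1)B 3/3 ✓
(4,2)B 5/5 ✓
(4,3)B 6/6 ✓
(4,4)B 5/6 ✓
(4,5)B 3/4 ✓
(5,2)B 5/5 ✓
(5,3)B 7/7 ✓
(5,4)B 8/8 ✓
(5,5)B 5/5 ✓
(6,3)B 5/5 ✓
(6,4)B 7/7 ✓
(6,5)B 4/4 ✓
(7,1)A 0/0 ✓
(7,3)B 2/2 ✓
(7,5)B 2/2 ✓
All meet the threshold, so the configuration is stable.

Yes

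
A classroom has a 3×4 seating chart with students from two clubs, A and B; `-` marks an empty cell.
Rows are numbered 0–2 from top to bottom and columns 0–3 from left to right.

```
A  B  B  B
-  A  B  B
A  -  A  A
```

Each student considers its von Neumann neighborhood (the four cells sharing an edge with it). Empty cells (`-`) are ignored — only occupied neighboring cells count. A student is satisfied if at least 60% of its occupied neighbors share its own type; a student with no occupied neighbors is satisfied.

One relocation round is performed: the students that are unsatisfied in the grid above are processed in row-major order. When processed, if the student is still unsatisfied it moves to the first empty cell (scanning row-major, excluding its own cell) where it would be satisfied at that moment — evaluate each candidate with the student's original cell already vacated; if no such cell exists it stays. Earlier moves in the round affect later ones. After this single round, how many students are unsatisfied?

1

Initially unsatisfied (in order): (0,0), (0,1), (1,1), (1,2), (2,2), (2,3).
  (0,0) → (1,0).
  (0,1): no empty cell satisfies it; stays.
  (1,1) → (2,1).
  (1,2): now satisfied by earlier moves; stays.
  (2,2): now satisfied by earlier moves; stays.
  (2,3): no empty cell satisfies it; stays.
Resulting grid:
- B B B
A - B B
A A A A
Unsatisfied now: (2,3).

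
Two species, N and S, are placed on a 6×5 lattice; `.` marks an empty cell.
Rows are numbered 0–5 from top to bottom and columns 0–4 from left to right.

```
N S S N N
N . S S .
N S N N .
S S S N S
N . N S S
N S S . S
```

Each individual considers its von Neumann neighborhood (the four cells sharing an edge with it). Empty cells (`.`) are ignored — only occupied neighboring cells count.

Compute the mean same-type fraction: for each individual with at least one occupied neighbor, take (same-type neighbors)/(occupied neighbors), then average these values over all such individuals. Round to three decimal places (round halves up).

(0,0)N 1/2
(0,1)S 1/2
(0,2)S 2/3
(0,3)N 1/3
(0,4)N 1/1
(1,0)N 2/2
(1,2)S 2/3
(1,3)S 1/3
(2,0)N 1/3
(2,1)S 1/3
(2,2)N 1/4
(2,3)N 2/3
(3,0)S 1/3
(3,1)S 3/3
(3,2)S 1/4
(3,3)N 1/4
(3,4)S 1/2
(4,0)N 1/2
(4,2)N 0/3
(4,3)S 1/3
(4,4)S 3/3
(5,0)N 1/2
(5,1)S 1/2
(5,2)S 1/2
(5,4)S 1/1
Sum over 25 individuals: 1/2 + 1/2 + 2/3 + 1/3 + 1/1 + 2/2 + 2/3 + 1/3 + 1/3 + 1/3 + 1/4 + 2/3 + 1/3 + 3/3 + 1/4 + 1/4 + 1/2 + 1/2 + 0/3 + 1/3 + 3/3 + 1/2 + 1/2 + 1/2 + 1/1 = 53/4; mean = 53/4 ÷ 25 = 53/100 = 0.53 → 0.530.

0.530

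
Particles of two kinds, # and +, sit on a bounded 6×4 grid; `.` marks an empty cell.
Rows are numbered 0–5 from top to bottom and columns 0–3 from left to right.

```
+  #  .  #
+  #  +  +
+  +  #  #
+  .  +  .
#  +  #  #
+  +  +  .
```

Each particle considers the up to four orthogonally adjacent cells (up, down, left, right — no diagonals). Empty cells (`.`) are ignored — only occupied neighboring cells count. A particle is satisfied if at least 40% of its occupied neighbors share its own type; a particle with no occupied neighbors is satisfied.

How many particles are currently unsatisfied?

10

(0,0)+ 1/2 satisfied
(0,1)# 1/2 satisfied
(0,3)# 0/1 not
(1,0)+ 2/3 satisfied
(1,1)# 1/4 not
(1,2)+ 1/3 not
(1,3)+ 1/3 not
(2,0)+ 3/3 satisfied
(2,1)+ 1/3 not
(2,2)# 1/4 not
(2,3)# 1/2 satisfied
(3,0)+ 1/2 satisfied
(3,2)+ 0/2 not
(4,0)# 0/3 not
(4,1)+ 1/3 not
(4,2)# 1/4 not
(4,3)# 1/1 satisfied
(5,0)+ 1/2 satisfied
(5,1)+ 3/3 satisfied
(5,2)+ 1/2 satisfied
Unsatisfied: (0,3), (1,1), (1,2), (1,3), (2,1), (2,2), (3,2), (4,0), (4,1), (4,2) — 10 in total.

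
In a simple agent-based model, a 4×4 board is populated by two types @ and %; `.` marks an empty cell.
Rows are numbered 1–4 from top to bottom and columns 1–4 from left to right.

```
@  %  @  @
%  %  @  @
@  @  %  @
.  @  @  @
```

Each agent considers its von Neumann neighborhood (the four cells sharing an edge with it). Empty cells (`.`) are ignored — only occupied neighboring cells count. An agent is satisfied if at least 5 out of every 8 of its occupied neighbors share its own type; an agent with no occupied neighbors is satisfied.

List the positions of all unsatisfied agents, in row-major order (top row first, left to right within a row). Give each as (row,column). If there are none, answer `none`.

Row 1: (1,1)@ 0/2 unhappy · (1,2)% 1/3 unhappy · (1,3)@ 2/3 ok · (1,4)@ 2/2 ok
Row 2: (2,1)% 1/3 unhappy · (2,2)% 2/4 unhappy · (2,3)@ 2/4 unhappy · (2,4)@ 3/3 ok
Row 3: (3,1)@ 1/2 unhappy · (3,2)@ 2/4 unhappy · (3,3)% 0/4 unhappy · (3,4)@ 2/3 ok
Row 4: (4,2)@ 2/2 ok · (4,3)@ 2/3 ok · (4,4)@ 2/2 ok

(1,1), (1,2), (2,1), (2,2), (2,3), (3,1), (3,2), (3,3)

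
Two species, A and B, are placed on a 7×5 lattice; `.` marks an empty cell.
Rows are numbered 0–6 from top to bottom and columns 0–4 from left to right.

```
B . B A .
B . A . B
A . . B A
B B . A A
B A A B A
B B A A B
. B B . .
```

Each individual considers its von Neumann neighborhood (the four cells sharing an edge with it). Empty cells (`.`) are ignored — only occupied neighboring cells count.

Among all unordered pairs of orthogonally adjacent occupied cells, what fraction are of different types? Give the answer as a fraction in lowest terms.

Scan each occupied cell's neighbors to the right and below so each pair is counted once.
Row 0: B(0,0)–B(1,0)= B(0,2)–A(0,3)≠ B(0,2)–A(1,2)≠  → 2/3 unlike.
Row 1: B(1,0)–A(2,0)≠ B(1,4)–A(2,4)≠  → 2/2 unlike.
Row 2: A(2,0)–B(3,0)≠ B(2,3)–A(2,4)≠ B(2,3)–A(3,3)≠ A(2,4)–A(3,4)=  → 3/4 unlike.
Row 3: B(3,0)–B(3,1)= B(3,0)–B(4,0)= B(3,1)–A(4,1)≠ A(3,3)–A(3,4)= A(3,3)–B(4,3)≠ A(3,4)–A(4,4)=  → 2/6 unlike.
Row 4: B(4,0)–A(4,1)≠ B(4,0)–B(5,0)= A(4,1)–A(4,2)= A(4,1)–B(5,1)≠ A(4,2)–B(4,3)≠ A(4,2)–A(5,2)= B(4,3)–A(4,4)≠ B(4,3)–A(5,3)≠ A(4,4)–B(5,4)≠  → 6/9 unlike.
Row 5: B(5,0)–B(5,1)= B(5,1)–A(5,2)≠ B(5,1)–B(6,1)= A(5,2)–A(5,3)= A(5,2)–B(6,2)≠ A(5,3)–B(5,4)≠  → 3/6 unlike.
Row 6: B(6,1)–B(6,2)=  → 0/1 unlike.
Total adjacent occupied pairs: 31; unlike-type pairs: 18.
18/31 is already in lowest terms.

18/31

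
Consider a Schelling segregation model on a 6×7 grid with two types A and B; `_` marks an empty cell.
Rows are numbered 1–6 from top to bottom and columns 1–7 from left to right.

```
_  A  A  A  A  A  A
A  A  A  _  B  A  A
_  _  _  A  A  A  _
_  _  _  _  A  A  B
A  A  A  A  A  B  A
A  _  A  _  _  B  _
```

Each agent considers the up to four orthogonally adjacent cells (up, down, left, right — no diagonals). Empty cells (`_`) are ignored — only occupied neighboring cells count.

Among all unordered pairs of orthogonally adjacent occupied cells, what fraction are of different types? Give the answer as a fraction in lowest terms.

4/17

Scan each occupied cell's neighbors to the right and below so each pair is counted once.
From row 1: 1 unlike of 10 pairs (running 1/10).
From row 2: 2 unlike of 6 pairs (running 3/16).
From row 3: 0 unlike of 4 pairs (running 3/20).
From row 4: 3 unlike of 5 pairs (running 6/25).
From row 5: 2 unlike of 9 pairs (running 8/34).
Total adjacent occupied pairs: 34; unlike-type pairs: 8.
8/34 reduces to 4/17.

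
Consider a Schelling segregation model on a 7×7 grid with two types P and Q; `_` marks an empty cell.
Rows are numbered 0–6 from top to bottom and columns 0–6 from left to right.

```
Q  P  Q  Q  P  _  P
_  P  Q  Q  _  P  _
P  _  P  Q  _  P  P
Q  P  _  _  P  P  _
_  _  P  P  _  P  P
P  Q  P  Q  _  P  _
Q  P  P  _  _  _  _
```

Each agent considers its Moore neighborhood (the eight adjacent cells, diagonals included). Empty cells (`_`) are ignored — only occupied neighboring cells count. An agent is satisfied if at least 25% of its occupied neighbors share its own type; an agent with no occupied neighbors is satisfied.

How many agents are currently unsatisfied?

Row 0: (0,0)Q 0/2 ✗ · (0,1)P 1/4 ✓ · (0,2)Q 3/5 ✓ · (0,3)Q 3/4 ✓ · (0,4)P 1/3 ✓ · (0,6)P 1/1 ✓
Row 1: (1,1)P 3/6 ✓ · (1,2)Q 4/7 ✓ · (1,3)Q 4/6 ✓ · (1,5)P 4/4 ✓
Row 2: (2,0)P 2/3 ✓ · (2,2)P 2/5 ✓ · (2,3)Q 2/4 ✓ · (2,5)P 4/4 ✓ · (2,6)P 3/3 ✓
Row 3: (3,0)Q 0/2 ✗ · (3,1)P 3/4 ✓ · (3,4)P 4/5 ✓ · (3,5)P 5/5 ✓
Row 4: (4,2)P 3/5 ✓ · (4,3)P 3/4 ✓ · (4,5)P 4/4 ✓ · (4,6)P 3/3 ✓
Row 5: (5,0)P 1/3 ✓ · (5,1)Q 1/6 ✗ · (5,2)P 4/6 ✓ · (5,3)Q 0/4 ✗ · (5,5)P 2/2 ✓
Row 6: (6,0)Q 1/3 ✓ · (6,1)P 3/5 ✓ · (6,2)P 2/4 ✓
Unsatisfied: (0,0), (3,0), (5,1), (5,3) — 4 in total.

4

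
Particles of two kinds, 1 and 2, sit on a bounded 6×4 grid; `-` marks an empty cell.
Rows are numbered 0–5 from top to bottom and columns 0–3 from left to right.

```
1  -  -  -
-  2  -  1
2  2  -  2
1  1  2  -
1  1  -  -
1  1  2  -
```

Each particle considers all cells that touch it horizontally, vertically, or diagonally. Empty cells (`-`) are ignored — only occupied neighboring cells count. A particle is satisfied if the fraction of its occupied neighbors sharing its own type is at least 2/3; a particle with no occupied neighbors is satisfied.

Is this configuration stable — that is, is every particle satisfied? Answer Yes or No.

Row 0: (0,0)1 0/1 ✗
Row 1: (1,1)2 2/3 ✓ · (1,3)1 0/1 ✗
Row 2: (2,0)2 2/4 ✗ · (2,1)2 3/5 ✗ · (2,3)2 1/2 ✗
Row 3: (3,0)1 3/5 ✗ · (3,1)1 3/6 ✗ · (3,2)2 2/4 ✗
Row 4: (4,0)1 5/5 ✓ · (4,1)1 5/7 ✓
Row 5: (5,0)1 3/3 ✓ · (5,1)1 3/4 ✓ · (5,2)2 0/2 ✗
For instance (0,0) has only 0/1 same-type neighbors, below 2/3.

No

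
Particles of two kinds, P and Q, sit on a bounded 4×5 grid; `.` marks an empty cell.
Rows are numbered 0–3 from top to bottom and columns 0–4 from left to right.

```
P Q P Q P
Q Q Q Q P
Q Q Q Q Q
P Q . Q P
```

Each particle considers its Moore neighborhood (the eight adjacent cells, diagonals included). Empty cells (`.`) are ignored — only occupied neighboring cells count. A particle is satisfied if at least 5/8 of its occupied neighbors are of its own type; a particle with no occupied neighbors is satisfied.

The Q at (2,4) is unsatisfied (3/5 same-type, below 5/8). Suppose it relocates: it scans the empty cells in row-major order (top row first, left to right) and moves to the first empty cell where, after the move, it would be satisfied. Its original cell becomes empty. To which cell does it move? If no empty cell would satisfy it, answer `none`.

Vacating (2,4). Empty cells in order:
  (3,2): 5/5 same-type → satisfied — stop here.

(3,2)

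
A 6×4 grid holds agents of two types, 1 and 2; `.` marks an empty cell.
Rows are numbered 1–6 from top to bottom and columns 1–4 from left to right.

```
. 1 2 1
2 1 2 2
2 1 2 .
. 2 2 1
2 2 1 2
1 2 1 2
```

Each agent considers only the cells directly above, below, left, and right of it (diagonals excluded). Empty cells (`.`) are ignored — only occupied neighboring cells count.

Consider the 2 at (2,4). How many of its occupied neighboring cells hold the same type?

1

Occupied neighbors of (2,4): (1,4)=1, (2,3)=2.
Same type (2): 1 of 2.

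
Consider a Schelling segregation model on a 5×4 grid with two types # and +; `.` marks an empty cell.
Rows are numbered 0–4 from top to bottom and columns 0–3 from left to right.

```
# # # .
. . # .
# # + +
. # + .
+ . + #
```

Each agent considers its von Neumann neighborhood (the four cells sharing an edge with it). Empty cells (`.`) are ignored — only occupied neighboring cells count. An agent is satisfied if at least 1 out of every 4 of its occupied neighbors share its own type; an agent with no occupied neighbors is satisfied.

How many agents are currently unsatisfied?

Row 0: (0,0)# 1/1 ok · (0,1)# 2/2 ok · (0,2)# 2/2 ok
Row 1: (1,2)# 1/2 ok
Row 2: (2,0)# 1/1 ok · (2,1)# 2/3 ok · (2,2)+ 2/4 ok · (2,3)+ 1/1 ok
Row 3: (3,1)# 1/2 ok · (3,2)+ 2/3 ok
Row 4: (4,0)+ 0/0 ok · (4,2)+ 1/2 ok · (4,3)# 0/1 unhappy
Unsatisfied: (4,3) — 1 in total.

1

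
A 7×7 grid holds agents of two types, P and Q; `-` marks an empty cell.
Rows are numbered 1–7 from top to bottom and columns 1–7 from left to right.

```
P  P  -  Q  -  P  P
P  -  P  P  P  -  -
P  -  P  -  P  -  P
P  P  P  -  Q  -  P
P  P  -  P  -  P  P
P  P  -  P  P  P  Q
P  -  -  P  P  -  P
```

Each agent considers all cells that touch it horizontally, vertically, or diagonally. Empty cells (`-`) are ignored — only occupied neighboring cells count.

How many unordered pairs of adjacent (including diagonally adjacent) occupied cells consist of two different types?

10

Scan each occupied cell's neighbors to the right and below (and the two forward diagonals) so each pair is counted once.
Row 1: P(1,1)–P(1,2)= P(1,1)–P(2,1)= P(1,2)–P(2,3)= P(1,2)–P(2,1)= Q(1,4)–P(2,4)≠ Q(1,4)–P(2,5)≠ Q(1,4)–P(2,3)≠ P(1,6)–P(1,7)= P(1,6)–P(2,5)=  → 3/9 unlike.
Row 2: P(2,1)–P(3,1)= P(2,3)–P(2,4)= P(2,3)–P(3,3)= P(2,4)–P(2,5)= P(2,4)–P(3,5)= P(2,4)–P(3,3)= P(2,5)–P(3,5)=  → 0/7 unlike.
Row 3: P(3,1)–P(4,1)= P(3,1)–P(4,2)= P(3,3)–P(4,3)= P(3,3)–P(4,2)= P(3,5)–Q(4,5)≠ P(3,7)–P(4,7)=  → 1/6 unlike.
Row 4: P(4,1)–P(4,2)= P(4,1)–P(5,1)= P(4,1)–P(5,2)= P(4,2)–P(4,3)= P(4,2)–P(5,2)= P(4,2)–P(5,1)= P(4,3)–P(5,4)= P(4,3)–P(5,2)= Q(4,5)–P(5,6)≠ Q(4,5)–P(5,4)≠ P(4,7)–P(5,7)= P(4,7)–P(5,6)=  → 2/12 unlike.
Row 5: P(5,1)–P(5,2)= P(5,1)–P(6,1)= P(5,1)–P(6,2)= P(5,2)–P(6,2)= P(5,2)–P(6,1)= P(5,4)–P(6,4)= P(5,4)–P(6,5)= P(5,6)–P(5,7)= P(5,6)–P(6,6)= P(5,6)–Q(6,7)≠ P(5,6)–P(6,5)= P(5,7)–Q(6,7)≠ P(5,7)–P(6,6)=  → 2/13 unlike.
Row 6: P(6,1)–P(6,2)= P(6,1)–P(7,1)= P(6,2)–P(7,1)= P(6,4)–P(6,5)= P(6,4)–P(7,4)= P(6,4)–P(7,5)= P(6,5)–P(6,6)= P(6,5)–P(7,5)= P(6,5)–P(7,4)= P(6,6)–Q(6,7)≠ P(6,6)–P(7,7)= P(6,6)–P(7,5)= Q(6,7)–P(7,7)≠  → 2/13 unlike.
Row 7: P(7,4)–P(7,5)=  → 0/1 unlike.
Total adjacent occupied pairs: 61; unlike-type pairs: 10.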